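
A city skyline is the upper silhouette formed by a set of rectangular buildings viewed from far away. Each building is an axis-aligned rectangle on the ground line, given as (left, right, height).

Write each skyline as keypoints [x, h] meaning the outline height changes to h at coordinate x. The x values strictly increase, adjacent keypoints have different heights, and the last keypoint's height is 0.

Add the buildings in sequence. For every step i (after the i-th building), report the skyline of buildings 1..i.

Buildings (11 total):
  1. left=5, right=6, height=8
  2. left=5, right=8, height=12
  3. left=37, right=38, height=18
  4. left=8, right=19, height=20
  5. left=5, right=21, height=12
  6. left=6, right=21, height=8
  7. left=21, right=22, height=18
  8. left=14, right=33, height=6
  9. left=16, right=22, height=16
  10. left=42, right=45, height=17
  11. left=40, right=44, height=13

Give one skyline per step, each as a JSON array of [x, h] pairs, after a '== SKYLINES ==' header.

== SKYLINES ==
[[5,8],[6,0]]
[[5,12],[8,0]]
[[5,12],[8,0],[37,18],[38,0]]
[[5,12],[8,20],[19,0],[37,18],[38,0]]
[[5,12],[8,20],[19,12],[21,0],[37,18],[38,0]]
[[5,12],[8,20],[19,12],[21,0],[37,18],[38,0]]
[[5,12],[8,20],[19,12],[21,18],[22,0],[37,18],[38,0]]
[[5,12],[8,20],[19,12],[21,18],[22,6],[33,0],[37,18],[38,0]]
[[5,12],[8,20],[19,16],[21,18],[22,6],[33,0],[37,18],[38,0]]
[[5,12],[8,20],[19,16],[21,18],[22,6],[33,0],[37,18],[38,0],[42,17],[45,0]]
[[5,12],[8,20],[19,16],[21,18],[22,6],[33,0],[37,18],[38,0],[40,13],[42,17],[45,0]]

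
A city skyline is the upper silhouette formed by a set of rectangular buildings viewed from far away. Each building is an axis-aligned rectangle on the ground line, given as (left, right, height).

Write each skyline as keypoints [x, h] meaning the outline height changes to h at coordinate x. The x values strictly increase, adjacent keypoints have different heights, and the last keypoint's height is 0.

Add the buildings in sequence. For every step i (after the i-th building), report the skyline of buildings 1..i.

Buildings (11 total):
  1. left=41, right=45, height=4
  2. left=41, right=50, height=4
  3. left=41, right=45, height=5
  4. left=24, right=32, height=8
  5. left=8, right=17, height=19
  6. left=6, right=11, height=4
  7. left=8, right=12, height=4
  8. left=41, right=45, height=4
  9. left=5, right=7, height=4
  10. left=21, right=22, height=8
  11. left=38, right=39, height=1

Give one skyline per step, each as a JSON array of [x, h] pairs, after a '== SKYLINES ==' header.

== SKYLINES ==
[[41,4],[45,0]]
[[41,4],[50,0]]
[[41,5],[45,4],[50,0]]
[[24,8],[32,0],[41,5],[45,4],[50,0]]
[[8,19],[17,0],[24,8],[32,0],[41,5],[45,4],[50,0]]
[[6,4],[8,19],[17,0],[24,8],[32,0],[41,5],[45,4],[50,0]]
[[6,4],[8,19],[17,0],[24,8],[32,0],[41,5],[45,4],[50,0]]
[[6,4],[8,19],[17,0],[24,8],[32,0],[41,5],[45,4],[50,0]]
[[5,4],[8,19],[17,0],[24,8],[32,0],[41,5],[45,4],[50,0]]
[[5,4],[8,19],[17,0],[21,8],[22,0],[24,8],[32,0],[41,5],[45,4],[50,0]]
[[5,4],[8,19],[17,0],[21,8],[22,0],[24,8],[32,0],[38,1],[39,0],[41,5],[45,4],[50,0]]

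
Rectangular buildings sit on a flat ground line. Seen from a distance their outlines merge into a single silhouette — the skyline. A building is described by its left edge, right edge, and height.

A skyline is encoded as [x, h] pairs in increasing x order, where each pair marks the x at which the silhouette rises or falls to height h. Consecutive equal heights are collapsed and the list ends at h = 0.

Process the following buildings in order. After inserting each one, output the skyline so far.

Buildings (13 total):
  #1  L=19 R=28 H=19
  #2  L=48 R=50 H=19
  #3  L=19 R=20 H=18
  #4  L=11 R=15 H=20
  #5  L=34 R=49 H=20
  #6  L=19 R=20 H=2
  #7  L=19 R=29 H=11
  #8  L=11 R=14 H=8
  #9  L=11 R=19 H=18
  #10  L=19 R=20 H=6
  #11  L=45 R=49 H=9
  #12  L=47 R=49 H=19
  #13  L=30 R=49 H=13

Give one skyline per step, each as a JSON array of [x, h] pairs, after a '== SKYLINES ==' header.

== SKYLINES ==
[[19,19],[28,0]]
[[19,19],[28,0],[48,19],[50,0]]
[[19,19],[28,0],[48,19],[50,0]]
[[11,20],[15,0],[19,19],[28,0],[48,19],[50,0]]
[[11,20],[15,0],[19,19],[28,0],[34,20],[49,19],[50,0]]
[[11,20],[15,0],[19,19],[28,0],[34,20],[49,19],[50,0]]
[[11,20],[15,0],[19,19],[28,11],[29,0],[34,20],[49,19],[50,0]]
[[11,20],[15,0],[19,19],[28,11],[29,0],[34,20],[49,19],[50,0]]
[[11,20],[15,18],[19,19],[28,11],[29,0],[34,20],[49,19],[50,0]]
[[11,20],[15,18],[19,19],[28,11],[29,0],[34,20],[49,19],[50,0]]
[[11,20],[15,18],[19,19],[28,11],[29,0],[34,20],[49,19],[50,0]]
[[11,20],[15,18],[19,19],[28,11],[29,0],[34,20],[49,19],[50,0]]
[[11,20],[15,18],[19,19],[28,11],[29,0],[30,13],[34,20],[49,19],[50,0]]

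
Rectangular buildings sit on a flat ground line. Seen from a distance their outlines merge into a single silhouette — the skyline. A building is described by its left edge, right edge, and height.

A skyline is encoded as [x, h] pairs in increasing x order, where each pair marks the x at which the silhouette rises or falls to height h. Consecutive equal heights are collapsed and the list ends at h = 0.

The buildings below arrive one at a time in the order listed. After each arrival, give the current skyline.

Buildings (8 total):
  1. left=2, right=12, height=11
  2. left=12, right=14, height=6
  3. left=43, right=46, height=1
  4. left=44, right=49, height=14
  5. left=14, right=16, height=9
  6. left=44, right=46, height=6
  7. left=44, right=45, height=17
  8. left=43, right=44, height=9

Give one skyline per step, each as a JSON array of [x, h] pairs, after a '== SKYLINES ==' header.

== SKYLINES ==
[[2,11],[12,0]]
[[2,11],[12,6],[14,0]]
[[2,11],[12,6],[14,0],[43,1],[46,0]]
[[2,11],[12,6],[14,0],[43,1],[44,14],[49,0]]
[[2,11],[12,6],[14,9],[16,0],[43,1],[44,14],[49,0]]
[[2,11],[12,6],[14,9],[16,0],[43,1],[44,14],[49,0]]
[[2,11],[12,6],[14,9],[16,0],[43,1],[44,17],[45,14],[49,0]]
[[2,11],[12,6],[14,9],[16,0],[43,9],[44,17],[45,14],[49,0]]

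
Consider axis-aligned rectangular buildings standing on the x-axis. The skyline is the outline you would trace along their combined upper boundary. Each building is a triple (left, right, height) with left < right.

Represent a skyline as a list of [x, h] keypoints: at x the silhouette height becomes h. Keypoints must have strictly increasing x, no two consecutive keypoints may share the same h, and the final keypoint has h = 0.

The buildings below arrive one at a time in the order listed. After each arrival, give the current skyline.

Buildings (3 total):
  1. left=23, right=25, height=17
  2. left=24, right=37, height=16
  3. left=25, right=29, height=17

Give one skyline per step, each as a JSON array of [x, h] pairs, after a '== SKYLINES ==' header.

== SKYLINES ==
[[23,17],[25,0]]
[[23,17],[25,16],[37,0]]
[[23,17],[29,16],[37,0]]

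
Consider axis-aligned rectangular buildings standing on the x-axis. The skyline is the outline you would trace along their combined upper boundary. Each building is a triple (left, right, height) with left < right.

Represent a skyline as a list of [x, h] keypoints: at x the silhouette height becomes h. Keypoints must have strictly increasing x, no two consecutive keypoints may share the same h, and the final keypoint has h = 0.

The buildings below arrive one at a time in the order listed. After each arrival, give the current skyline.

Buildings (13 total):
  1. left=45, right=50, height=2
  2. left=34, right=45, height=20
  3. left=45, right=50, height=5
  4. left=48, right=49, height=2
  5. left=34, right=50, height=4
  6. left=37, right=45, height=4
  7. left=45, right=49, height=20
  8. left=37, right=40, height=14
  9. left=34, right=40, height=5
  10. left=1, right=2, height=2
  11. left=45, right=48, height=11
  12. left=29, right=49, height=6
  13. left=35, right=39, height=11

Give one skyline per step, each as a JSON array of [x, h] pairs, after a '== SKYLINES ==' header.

== SKYLINES ==
[[45,2],[50,0]]
[[34,20],[45,2],[50,0]]
[[34,20],[45,5],[50,0]]
[[34,20],[45,5],[50,0]]
[[34,20],[45,5],[50,0]]
[[34,20],[45,5],[50,0]]
[[34,20],[49,5],[50,0]]
[[34,20],[49,5],[50,0]]
[[34,20],[49,5],[50,0]]
[[1,2],[2,0],[34,20],[49,5],[50,0]]
[[1,2],[2,0],[34,20],[49,5],[50,0]]
[[1,2],[2,0],[29,6],[34,20],[49,5],[50,0]]
[[1,2],[2,0],[29,6],[34,20],[49,5],[50,0]]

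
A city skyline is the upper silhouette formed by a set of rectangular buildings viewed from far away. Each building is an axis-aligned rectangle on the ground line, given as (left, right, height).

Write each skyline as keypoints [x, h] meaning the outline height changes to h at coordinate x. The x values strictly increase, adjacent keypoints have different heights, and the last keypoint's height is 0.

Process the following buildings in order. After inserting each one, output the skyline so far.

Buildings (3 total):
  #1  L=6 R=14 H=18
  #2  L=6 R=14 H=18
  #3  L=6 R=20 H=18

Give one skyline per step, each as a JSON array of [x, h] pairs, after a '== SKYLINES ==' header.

== SKYLINES ==
[[6,18],[14,0]]
[[6,18],[14,0]]
[[6,18],[20,0]]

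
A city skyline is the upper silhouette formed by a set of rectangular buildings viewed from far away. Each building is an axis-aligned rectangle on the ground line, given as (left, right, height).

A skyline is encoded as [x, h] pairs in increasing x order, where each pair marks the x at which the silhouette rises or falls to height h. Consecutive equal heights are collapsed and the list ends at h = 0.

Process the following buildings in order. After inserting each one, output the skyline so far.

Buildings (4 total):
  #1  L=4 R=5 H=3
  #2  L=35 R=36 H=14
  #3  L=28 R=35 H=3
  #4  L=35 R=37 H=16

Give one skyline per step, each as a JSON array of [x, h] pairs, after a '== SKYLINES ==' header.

== SKYLINES ==
[[4,3],[5,0]]
[[4,3],[5,0],[35,14],[36,0]]
[[4,3],[5,0],[28,3],[35,14],[36,0]]
[[4,3],[5,0],[28,3],[35,16],[37,0]]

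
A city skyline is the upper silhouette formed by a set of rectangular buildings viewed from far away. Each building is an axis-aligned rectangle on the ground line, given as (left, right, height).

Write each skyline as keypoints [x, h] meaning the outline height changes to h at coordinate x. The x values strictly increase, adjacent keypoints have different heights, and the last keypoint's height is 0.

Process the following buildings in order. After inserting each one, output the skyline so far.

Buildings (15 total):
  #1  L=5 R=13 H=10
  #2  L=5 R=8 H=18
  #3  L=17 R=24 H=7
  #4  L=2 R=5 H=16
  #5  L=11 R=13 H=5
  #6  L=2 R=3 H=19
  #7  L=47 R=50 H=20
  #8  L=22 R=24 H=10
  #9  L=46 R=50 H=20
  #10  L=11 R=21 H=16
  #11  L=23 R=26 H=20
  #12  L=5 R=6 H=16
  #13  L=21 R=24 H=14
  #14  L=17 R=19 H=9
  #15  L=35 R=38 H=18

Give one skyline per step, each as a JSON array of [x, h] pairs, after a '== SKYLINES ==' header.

== SKYLINES ==
[[5,10],[13,0]]
[[5,18],[8,10],[13,0]]
[[5,18],[8,10],[13,0],[17,7],[24,0]]
[[2,16],[5,18],[8,10],[13,0],[17,7],[24,0]]
[[2,16],[5,18],[8,10],[13,0],[17,7],[24,0]]
[[2,19],[3,16],[5,18],[8,10],[13,0],[17,7],[24,0]]
[[2,19],[3,16],[5,18],[8,10],[13,0],[17,7],[24,0],[47,20],[50,0]]
[[2,19],[3,16],[5,18],[8,10],[13,0],[17,7],[22,10],[24,0],[47,20],[50,0]]
[[2,19],[3,16],[5,18],[8,10],[13,0],[17,7],[22,10],[24,0],[46,20],[50,0]]
[[2,19],[3,16],[5,18],[8,10],[11,16],[21,7],[22,10],[24,0],[46,20],[50,0]]
[[2,19],[3,16],[5,18],[8,10],[11,16],[21,7],[22,10],[23,20],[26,0],[46,20],[50,0]]
[[2,19],[3,16],[5,18],[8,10],[11,16],[21,7],[22,10],[23,20],[26,0],[46,20],[50,0]]
[[2,19],[3,16],[5,18],[8,10],[11,16],[21,14],[23,20],[26,0],[46,20],[50,0]]
[[2,19],[3,16],[5,18],[8,10],[11,16],[21,14],[23,20],[26,0],[46,20],[50,0]]
[[2,19],[3,16],[5,18],[8,10],[11,16],[21,14],[23,20],[26,0],[35,18],[38,0],[46,20],[50,0]]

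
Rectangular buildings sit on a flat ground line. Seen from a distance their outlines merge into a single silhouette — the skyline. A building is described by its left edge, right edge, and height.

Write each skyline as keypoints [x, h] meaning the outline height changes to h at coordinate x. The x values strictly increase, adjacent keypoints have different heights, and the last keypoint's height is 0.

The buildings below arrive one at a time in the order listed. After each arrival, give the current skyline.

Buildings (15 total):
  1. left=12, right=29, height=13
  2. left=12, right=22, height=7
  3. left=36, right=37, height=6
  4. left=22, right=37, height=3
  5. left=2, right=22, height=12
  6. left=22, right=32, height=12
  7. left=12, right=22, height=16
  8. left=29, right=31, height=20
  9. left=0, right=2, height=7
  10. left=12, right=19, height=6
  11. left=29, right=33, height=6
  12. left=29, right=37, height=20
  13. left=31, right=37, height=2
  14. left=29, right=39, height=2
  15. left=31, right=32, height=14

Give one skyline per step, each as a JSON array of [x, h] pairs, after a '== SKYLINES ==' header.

== SKYLINES ==
[[12,13],[29,0]]
[[12,13],[29,0]]
[[12,13],[29,0],[36,6],[37,0]]
[[12,13],[29,3],[36,6],[37,0]]
[[2,12],[12,13],[29,3],[36,6],[37,0]]
[[2,12],[12,13],[29,12],[32,3],[36,6],[37,0]]
[[2,12],[12,16],[22,13],[29,12],[32,3],[36,6],[37,0]]
[[2,12],[12,16],[22,13],[29,20],[31,12],[32,3],[36,6],[37,0]]
[[0,7],[2,12],[12,16],[22,13],[29,20],[31,12],[32,3],[36,6],[37,0]]
[[0,7],[2,12],[12,16],[22,13],[29,20],[31,12],[32,3],[36,6],[37,0]]
[[0,7],[2,12],[12,16],[22,13],[29,20],[31,12],[32,6],[33,3],[36,6],[37,0]]
[[0,7],[2,12],[12,16],[22,13],[29,20],[37,0]]
[[0,7],[2,12],[12,16],[22,13],[29,20],[37,0]]
[[0,7],[2,12],[12,16],[22,13],[29,20],[37,2],[39,0]]
[[0,7],[2,12],[12,16],[22,13],[29,20],[37,2],[39,0]]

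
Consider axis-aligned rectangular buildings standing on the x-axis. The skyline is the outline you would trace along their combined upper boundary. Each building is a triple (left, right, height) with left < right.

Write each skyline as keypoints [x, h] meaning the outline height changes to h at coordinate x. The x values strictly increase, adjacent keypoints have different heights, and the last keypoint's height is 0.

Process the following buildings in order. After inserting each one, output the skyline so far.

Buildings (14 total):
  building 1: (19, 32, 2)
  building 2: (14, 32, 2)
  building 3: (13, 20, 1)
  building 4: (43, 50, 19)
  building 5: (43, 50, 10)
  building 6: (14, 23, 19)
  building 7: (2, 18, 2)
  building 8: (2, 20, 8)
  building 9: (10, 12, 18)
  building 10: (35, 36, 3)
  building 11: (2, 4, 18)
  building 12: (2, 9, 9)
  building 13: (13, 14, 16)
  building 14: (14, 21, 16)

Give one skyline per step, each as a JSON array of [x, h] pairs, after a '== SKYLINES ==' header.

== SKYLINES ==
[[19,2],[32,0]]
[[14,2],[32,0]]
[[13,1],[14,2],[32,0]]
[[13,1],[14,2],[32,0],[43,19],[50,0]]
[[13,1],[14,2],[32,0],[43,19],[50,0]]
[[13,1],[14,19],[23,2],[32,0],[43,19],[50,0]]
[[2,2],[14,19],[23,2],[32,0],[43,19],[50,0]]
[[2,8],[14,19],[23,2],[32,0],[43,19],[50,0]]
[[2,8],[10,18],[12,8],[14,19],[23,2],[32,0],[43,19],[50,0]]
[[2,8],[10,18],[12,8],[14,19],[23,2],[32,0],[35,3],[36,0],[43,19],[50,0]]
[[2,18],[4,8],[10,18],[12,8],[14,19],[23,2],[32,0],[35,3],[36,0],[43,19],[50,0]]
[[2,18],[4,9],[9,8],[10,18],[12,8],[14,19],[23,2],[32,0],[35,3],[36,0],[43,19],[50,0]]
[[2,18],[4,9],[9,8],[10,18],[12,8],[13,16],[14,19],[23,2],[32,0],[35,3],[36,0],[43,19],[50,0]]
[[2,18],[4,9],[9,8],[10,18],[12,8],[13,16],[14,19],[23,2],[32,0],[35,3],[36,0],[43,19],[50,0]]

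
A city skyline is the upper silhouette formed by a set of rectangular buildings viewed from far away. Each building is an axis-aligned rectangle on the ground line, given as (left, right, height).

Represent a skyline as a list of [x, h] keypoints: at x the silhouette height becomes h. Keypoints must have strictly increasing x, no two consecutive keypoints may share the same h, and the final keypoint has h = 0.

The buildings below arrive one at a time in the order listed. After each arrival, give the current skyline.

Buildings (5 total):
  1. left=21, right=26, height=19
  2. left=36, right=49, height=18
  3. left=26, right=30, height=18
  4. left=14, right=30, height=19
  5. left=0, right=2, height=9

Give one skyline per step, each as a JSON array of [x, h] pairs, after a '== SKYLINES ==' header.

== SKYLINES ==
[[21,19],[26,0]]
[[21,19],[26,0],[36,18],[49,0]]
[[21,19],[26,18],[30,0],[36,18],[49,0]]
[[14,19],[30,0],[36,18],[49,0]]
[[0,9],[2,0],[14,19],[30,0],[36,18],[49,0]]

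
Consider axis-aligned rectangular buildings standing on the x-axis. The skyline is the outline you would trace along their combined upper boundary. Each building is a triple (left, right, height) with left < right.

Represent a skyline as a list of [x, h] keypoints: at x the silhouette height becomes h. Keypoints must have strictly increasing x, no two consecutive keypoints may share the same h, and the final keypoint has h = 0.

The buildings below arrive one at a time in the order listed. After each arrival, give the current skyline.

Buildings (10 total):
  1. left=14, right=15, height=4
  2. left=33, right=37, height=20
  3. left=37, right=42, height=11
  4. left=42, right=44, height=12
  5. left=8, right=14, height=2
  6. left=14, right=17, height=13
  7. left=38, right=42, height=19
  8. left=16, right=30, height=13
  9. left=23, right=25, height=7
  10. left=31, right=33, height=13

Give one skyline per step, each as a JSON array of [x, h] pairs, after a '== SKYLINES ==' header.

== SKYLINES ==
[[14,4],[15,0]]
[[14,4],[15,0],[33,20],[37,0]]
[[14,4],[15,0],[33,20],[37,11],[42,0]]
[[14,4],[15,0],[33,20],[37,11],[42,12],[44,0]]
[[8,2],[14,4],[15,0],[33,20],[37,11],[42,12],[44,0]]
[[8,2],[14,13],[17,0],[33,20],[37,11],[42,12],[44,0]]
[[8,2],[14,13],[17,0],[33,20],[37,11],[38,19],[42,12],[44,0]]
[[8,2],[14,13],[30,0],[33,20],[37,11],[38,19],[42,12],[44,0]]
[[8,2],[14,13],[30,0],[33,20],[37,11],[38,19],[42,12],[44,0]]
[[8,2],[14,13],[30,0],[31,13],[33,20],[37,11],[38,19],[42,12],[44,0]]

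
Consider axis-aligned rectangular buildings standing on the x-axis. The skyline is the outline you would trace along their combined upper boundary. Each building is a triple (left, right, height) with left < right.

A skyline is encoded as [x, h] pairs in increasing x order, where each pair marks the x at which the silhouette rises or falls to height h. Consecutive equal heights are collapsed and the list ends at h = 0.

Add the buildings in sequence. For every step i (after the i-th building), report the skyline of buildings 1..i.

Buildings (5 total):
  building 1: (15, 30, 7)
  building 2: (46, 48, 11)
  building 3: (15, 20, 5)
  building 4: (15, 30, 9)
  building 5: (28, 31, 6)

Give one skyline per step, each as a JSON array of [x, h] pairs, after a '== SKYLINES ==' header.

== SKYLINES ==
[[15,7],[30,0]]
[[15,7],[30,0],[46,11],[48,0]]
[[15,7],[30,0],[46,11],[48,0]]
[[15,9],[30,0],[46,11],[48,0]]
[[15,9],[30,6],[31,0],[46,11],[48,0]]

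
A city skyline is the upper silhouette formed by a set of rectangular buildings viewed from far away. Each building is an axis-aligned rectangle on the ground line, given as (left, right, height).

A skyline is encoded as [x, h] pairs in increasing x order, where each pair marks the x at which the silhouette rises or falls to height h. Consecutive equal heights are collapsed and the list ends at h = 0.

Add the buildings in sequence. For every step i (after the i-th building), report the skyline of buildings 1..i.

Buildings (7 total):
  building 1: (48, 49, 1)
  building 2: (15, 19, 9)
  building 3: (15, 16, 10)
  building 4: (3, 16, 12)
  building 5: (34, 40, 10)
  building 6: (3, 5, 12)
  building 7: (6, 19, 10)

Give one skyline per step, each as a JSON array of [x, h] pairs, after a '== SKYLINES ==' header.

== SKYLINES ==
[[48,1],[49,0]]
[[15,9],[19,0],[48,1],[49,0]]
[[15,10],[16,9],[19,0],[48,1],[49,0]]
[[3,12],[16,9],[19,0],[48,1],[49,0]]
[[3,12],[16,9],[19,0],[34,10],[40,0],[48,1],[49,0]]
[[3,12],[16,9],[19,0],[34,10],[40,0],[48,1],[49,0]]
[[3,12],[16,10],[19,0],[34,10],[40,0],[48,1],[49,0]]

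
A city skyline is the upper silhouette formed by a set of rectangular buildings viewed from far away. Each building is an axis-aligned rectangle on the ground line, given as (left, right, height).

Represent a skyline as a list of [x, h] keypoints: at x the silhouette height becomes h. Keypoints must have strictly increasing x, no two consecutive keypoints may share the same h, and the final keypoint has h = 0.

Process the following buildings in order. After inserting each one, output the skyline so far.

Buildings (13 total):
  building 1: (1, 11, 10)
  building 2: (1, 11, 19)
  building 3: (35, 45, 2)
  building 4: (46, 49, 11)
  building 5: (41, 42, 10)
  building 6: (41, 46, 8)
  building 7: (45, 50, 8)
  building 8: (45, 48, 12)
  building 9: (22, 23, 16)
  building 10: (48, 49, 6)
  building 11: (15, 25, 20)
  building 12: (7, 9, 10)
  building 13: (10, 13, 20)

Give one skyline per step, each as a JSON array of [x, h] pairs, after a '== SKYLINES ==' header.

== SKYLINES ==
[[1,10],[11,0]]
[[1,19],[11,0]]
[[1,19],[11,0],[35,2],[45,0]]
[[1,19],[11,0],[35,2],[45,0],[46,11],[49,0]]
[[1,19],[11,0],[35,2],[41,10],[42,2],[45,0],[46,11],[49,0]]
[[1,19],[11,0],[35,2],[41,10],[42,8],[46,11],[49,0]]
[[1,19],[11,0],[35,2],[41,10],[42,8],[46,11],[49,8],[50,0]]
[[1,19],[11,0],[35,2],[41,10],[42,8],[45,12],[48,11],[49,8],[50,0]]
[[1,19],[11,0],[22,16],[23,0],[35,2],[41,10],[42,8],[45,12],[48,11],[49,8],[50,0]]
[[1,19],[11,0],[22,16],[23,0],[35,2],[41,10],[42,8],[45,12],[48,11],[49,8],[50,0]]
[[1,19],[11,0],[15,20],[25,0],[35,2],[41,10],[42,8],[45,12],[48,11],[49,8],[50,0]]
[[1,19],[11,0],[15,20],[25,0],[35,2],[41,10],[42,8],[45,12],[48,11],[49,8],[50,0]]
[[1,19],[10,20],[13,0],[15,20],[25,0],[35,2],[41,10],[42,8],[45,12],[48,11],[49,8],[50,0]]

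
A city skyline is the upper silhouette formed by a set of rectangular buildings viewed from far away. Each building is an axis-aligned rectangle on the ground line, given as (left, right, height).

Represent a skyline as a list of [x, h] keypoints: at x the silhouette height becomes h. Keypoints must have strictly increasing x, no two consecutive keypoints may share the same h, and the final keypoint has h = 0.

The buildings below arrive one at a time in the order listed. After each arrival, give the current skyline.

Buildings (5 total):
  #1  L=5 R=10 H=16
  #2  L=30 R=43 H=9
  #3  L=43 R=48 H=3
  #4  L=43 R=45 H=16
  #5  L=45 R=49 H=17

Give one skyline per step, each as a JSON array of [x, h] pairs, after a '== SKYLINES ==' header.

== SKYLINES ==
[[5,16],[10,0]]
[[5,16],[10,0],[30,9],[43,0]]
[[5,16],[10,0],[30,9],[43,3],[48,0]]
[[5,16],[10,0],[30,9],[43,16],[45,3],[48,0]]
[[5,16],[10,0],[30,9],[43,16],[45,17],[49,0]]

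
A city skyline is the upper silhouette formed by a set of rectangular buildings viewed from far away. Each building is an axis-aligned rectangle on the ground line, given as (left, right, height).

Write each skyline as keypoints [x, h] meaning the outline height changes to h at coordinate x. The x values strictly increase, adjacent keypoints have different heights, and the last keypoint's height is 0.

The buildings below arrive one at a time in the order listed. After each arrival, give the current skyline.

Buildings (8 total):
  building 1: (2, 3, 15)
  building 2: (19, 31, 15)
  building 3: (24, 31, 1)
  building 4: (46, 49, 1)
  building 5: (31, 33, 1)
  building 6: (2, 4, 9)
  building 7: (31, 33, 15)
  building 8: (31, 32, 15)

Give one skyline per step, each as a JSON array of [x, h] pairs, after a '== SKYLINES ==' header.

== SKYLINES ==
[[2,15],[3,0]]
[[2,15],[3,0],[19,15],[31,0]]
[[2,15],[3,0],[19,15],[31,0]]
[[2,15],[3,0],[19,15],[31,0],[46,1],[49,0]]
[[2,15],[3,0],[19,15],[31,1],[33,0],[46,1],[49,0]]
[[2,15],[3,9],[4,0],[19,15],[31,1],[33,0],[46,1],[49,0]]
[[2,15],[3,9],[4,0],[19,15],[33,0],[46,1],[49,0]]
[[2,15],[3,9],[4,0],[19,15],[33,0],[46,1],[49,0]]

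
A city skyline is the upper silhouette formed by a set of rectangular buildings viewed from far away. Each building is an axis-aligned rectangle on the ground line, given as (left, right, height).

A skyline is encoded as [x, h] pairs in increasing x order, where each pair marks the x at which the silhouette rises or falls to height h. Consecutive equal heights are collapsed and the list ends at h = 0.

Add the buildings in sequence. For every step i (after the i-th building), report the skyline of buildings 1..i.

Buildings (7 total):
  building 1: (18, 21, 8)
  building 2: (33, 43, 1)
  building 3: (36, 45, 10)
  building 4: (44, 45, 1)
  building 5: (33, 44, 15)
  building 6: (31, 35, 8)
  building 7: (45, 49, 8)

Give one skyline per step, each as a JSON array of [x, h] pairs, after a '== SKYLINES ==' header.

== SKYLINES ==
[[18,8],[21,0]]
[[18,8],[21,0],[33,1],[43,0]]
[[18,8],[21,0],[33,1],[36,10],[45,0]]
[[18,8],[21,0],[33,1],[36,10],[45,0]]
[[18,8],[21,0],[33,15],[44,10],[45,0]]
[[18,8],[21,0],[31,8],[33,15],[44,10],[45,0]]
[[18,8],[21,0],[31,8],[33,15],[44,10],[45,8],[49,0]]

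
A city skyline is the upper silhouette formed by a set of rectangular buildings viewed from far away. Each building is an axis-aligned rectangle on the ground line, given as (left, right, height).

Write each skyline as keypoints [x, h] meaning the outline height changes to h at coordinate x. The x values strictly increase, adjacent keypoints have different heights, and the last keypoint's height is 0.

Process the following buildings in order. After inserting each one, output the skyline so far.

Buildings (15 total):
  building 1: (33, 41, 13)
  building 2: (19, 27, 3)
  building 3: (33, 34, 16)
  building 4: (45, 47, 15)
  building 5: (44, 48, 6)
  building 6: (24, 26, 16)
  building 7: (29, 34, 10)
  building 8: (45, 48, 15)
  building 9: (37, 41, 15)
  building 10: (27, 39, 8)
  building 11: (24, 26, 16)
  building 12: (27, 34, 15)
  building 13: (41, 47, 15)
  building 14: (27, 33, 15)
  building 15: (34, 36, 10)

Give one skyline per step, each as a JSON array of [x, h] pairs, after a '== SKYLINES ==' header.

== SKYLINES ==
[[33,13],[41,0]]
[[19,3],[27,0],[33,13],[41,0]]
[[19,3],[27,0],[33,16],[34,13],[41,0]]
[[19,3],[27,0],[33,16],[34,13],[41,0],[45,15],[47,0]]
[[19,3],[27,0],[33,16],[34,13],[41,0],[44,6],[45,15],[47,6],[48,0]]
[[19,3],[24,16],[26,3],[27,0],[33,16],[34,13],[41,0],[44,6],[45,15],[47,6],[48,0]]
[[19,3],[24,16],[26,3],[27,0],[29,10],[33,16],[34,13],[41,0],[44,6],[45,15],[47,6],[48,0]]
[[19,3],[24,16],[26,3],[27,0],[29,10],[33,16],[34,13],[41,0],[44,6],[45,15],[48,0]]
[[19,3],[24,16],[26,3],[27,0],[29,10],[33,16],[34,13],[37,15],[41,0],[44,6],[45,15],[48,0]]
[[19,3],[24,16],[26,3],[27,8],[29,10],[33,16],[34,13],[37,15],[41,0],[44,6],[45,15],[48,0]]
[[19,3],[24,16],[26,3],[27,8],[29,10],[33,16],[34,13],[37,15],[41,0],[44,6],[45,15],[48,0]]
[[19,3],[24,16],[26,3],[27,15],[33,16],[34,13],[37,15],[41,0],[44,6],[45,15],[48,0]]
[[19,3],[24,16],[26,3],[27,15],[33,16],[34,13],[37,15],[48,0]]
[[19,3],[24,16],[26,3],[27,15],[33,16],[34,13],[37,15],[48,0]]
[[19,3],[24,16],[26,3],[27,15],[33,16],[34,13],[37,15],[48,0]]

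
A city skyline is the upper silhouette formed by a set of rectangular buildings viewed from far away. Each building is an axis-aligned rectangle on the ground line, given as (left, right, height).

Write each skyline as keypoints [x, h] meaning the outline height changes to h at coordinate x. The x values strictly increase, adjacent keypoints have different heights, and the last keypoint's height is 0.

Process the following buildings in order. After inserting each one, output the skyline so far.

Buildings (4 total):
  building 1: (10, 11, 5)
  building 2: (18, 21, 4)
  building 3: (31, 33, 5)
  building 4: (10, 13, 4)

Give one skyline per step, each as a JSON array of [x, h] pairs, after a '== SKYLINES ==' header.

== SKYLINES ==
[[10,5],[11,0]]
[[10,5],[11,0],[18,4],[21,0]]
[[10,5],[11,0],[18,4],[21,0],[31,5],[33,0]]
[[10,5],[11,4],[13,0],[18,4],[21,0],[31,5],[33,0]]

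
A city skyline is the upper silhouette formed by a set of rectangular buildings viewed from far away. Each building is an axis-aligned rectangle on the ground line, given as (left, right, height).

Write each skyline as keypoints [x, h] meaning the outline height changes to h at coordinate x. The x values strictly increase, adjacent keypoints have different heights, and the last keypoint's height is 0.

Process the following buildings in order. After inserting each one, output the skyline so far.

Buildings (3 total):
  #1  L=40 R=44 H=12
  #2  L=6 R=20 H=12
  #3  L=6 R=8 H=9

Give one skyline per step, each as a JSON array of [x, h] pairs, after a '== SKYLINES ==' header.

== SKYLINES ==
[[40,12],[44,0]]
[[6,12],[20,0],[40,12],[44,0]]
[[6,12],[20,0],[40,12],[44,0]]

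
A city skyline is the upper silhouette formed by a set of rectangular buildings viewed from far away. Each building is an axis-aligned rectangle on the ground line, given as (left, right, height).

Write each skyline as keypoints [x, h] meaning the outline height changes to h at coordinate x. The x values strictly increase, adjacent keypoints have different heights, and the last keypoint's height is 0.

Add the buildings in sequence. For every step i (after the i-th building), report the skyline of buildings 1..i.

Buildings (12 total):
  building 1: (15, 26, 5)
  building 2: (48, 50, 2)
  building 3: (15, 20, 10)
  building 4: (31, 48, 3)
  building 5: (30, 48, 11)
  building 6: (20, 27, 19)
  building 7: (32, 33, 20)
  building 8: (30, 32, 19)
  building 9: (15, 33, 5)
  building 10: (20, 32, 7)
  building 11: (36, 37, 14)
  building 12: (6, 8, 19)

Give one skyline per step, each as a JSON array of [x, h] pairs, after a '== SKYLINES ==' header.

== SKYLINES ==
[[15,5],[26,0]]
[[15,5],[26,0],[48,2],[50,0]]
[[15,10],[20,5],[26,0],[48,2],[50,0]]
[[15,10],[20,5],[26,0],[31,3],[48,2],[50,0]]
[[15,10],[20,5],[26,0],[30,11],[48,2],[50,0]]
[[15,10],[20,19],[27,0],[30,11],[48,2],[50,0]]
[[15,10],[20,19],[27,0],[30,11],[32,20],[33,11],[48,2],[50,0]]
[[15,10],[20,19],[27,0],[30,19],[32,20],[33,11],[48,2],[50,0]]
[[15,10],[20,19],[27,5],[30,19],[32,20],[33,11],[48,2],[50,0]]
[[15,10],[20,19],[27,7],[30,19],[32,20],[33,11],[48,2],[50,0]]
[[15,10],[20,19],[27,7],[30,19],[32,20],[33,11],[36,14],[37,11],[48,2],[50,0]]
[[6,19],[8,0],[15,10],[20,19],[27,7],[30,19],[32,20],[33,11],[36,14],[37,11],[48,2],[50,0]]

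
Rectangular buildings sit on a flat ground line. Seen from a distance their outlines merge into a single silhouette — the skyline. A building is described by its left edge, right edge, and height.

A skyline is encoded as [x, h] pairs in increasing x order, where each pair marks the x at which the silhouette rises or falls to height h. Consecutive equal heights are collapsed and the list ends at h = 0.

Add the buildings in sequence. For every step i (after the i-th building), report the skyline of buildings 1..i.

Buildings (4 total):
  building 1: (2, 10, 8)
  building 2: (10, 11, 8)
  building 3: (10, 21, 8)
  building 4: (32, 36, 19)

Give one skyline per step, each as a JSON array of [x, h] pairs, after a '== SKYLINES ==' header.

== SKYLINES ==
[[2,8],[10,0]]
[[2,8],[11,0]]
[[2,8],[21,0]]
[[2,8],[21,0],[32,19],[36,0]]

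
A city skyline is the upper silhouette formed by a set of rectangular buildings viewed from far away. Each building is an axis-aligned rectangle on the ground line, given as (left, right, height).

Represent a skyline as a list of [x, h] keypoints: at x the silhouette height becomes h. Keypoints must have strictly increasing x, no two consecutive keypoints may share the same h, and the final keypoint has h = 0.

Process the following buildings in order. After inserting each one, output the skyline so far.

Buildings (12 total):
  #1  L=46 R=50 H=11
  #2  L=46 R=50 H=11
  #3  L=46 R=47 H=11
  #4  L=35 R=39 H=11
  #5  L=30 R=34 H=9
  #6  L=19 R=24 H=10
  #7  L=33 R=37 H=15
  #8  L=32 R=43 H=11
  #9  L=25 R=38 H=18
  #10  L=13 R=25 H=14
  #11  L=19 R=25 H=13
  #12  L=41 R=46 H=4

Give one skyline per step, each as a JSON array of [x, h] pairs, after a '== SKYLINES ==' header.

== SKYLINES ==
[[46,11],[50,0]]
[[46,11],[50,0]]
[[46,11],[50,0]]
[[35,11],[39,0],[46,11],[50,0]]
[[30,9],[34,0],[35,11],[39,0],[46,11],[50,0]]
[[19,10],[24,0],[30,9],[34,0],[35,11],[39,0],[46,11],[50,0]]
[[19,10],[24,0],[30,9],[33,15],[37,11],[39,0],[46,11],[50,0]]
[[19,10],[24,0],[30,9],[32,11],[33,15],[37,11],[43,0],[46,11],[50,0]]
[[19,10],[24,0],[25,18],[38,11],[43,0],[46,11],[50,0]]
[[13,14],[25,18],[38,11],[43,0],[46,11],[50,0]]
[[13,14],[25,18],[38,11],[43,0],[46,11],[50,0]]
[[13,14],[25,18],[38,11],[43,4],[46,11],[50,0]]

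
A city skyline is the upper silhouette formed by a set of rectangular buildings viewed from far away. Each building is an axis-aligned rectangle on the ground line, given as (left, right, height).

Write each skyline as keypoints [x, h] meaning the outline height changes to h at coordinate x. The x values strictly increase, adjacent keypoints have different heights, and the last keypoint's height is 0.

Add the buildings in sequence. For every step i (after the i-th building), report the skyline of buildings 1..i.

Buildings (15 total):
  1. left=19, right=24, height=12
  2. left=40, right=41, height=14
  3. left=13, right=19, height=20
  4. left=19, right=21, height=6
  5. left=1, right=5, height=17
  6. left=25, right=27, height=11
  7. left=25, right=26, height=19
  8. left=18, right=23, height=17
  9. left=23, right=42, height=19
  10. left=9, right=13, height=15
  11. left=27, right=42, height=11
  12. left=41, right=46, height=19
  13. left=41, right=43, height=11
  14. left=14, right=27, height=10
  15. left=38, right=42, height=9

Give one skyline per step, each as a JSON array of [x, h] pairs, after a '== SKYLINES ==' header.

== SKYLINES ==
[[19,12],[24,0]]
[[19,12],[24,0],[40,14],[41,0]]
[[13,20],[19,12],[24,0],[40,14],[41,0]]
[[13,20],[19,12],[24,0],[40,14],[41,0]]
[[1,17],[5,0],[13,20],[19,12],[24,0],[40,14],[41,0]]
[[1,17],[5,0],[13,20],[19,12],[24,0],[25,11],[27,0],[40,14],[41,0]]
[[1,17],[5,0],[13,20],[19,12],[24,0],[25,19],[26,11],[27,0],[40,14],[41,0]]
[[1,17],[5,0],[13,20],[19,17],[23,12],[24,0],[25,19],[26,11],[27,0],[40,14],[41,0]]
[[1,17],[5,0],[13,20],[19,17],[23,19],[42,0]]
[[1,17],[5,0],[9,15],[13,20],[19,17],[23,19],[42,0]]
[[1,17],[5,0],[9,15],[13,20],[19,17],[23,19],[42,0]]
[[1,17],[5,0],[9,15],[13,20],[19,17],[23,19],[46,0]]
[[1,17],[5,0],[9,15],[13,20],[19,17],[23,19],[46,0]]
[[1,17],[5,0],[9,15],[13,20],[19,17],[23,19],[46,0]]
[[1,17],[5,0],[9,15],[13,20],[19,17],[23,19],[46,0]]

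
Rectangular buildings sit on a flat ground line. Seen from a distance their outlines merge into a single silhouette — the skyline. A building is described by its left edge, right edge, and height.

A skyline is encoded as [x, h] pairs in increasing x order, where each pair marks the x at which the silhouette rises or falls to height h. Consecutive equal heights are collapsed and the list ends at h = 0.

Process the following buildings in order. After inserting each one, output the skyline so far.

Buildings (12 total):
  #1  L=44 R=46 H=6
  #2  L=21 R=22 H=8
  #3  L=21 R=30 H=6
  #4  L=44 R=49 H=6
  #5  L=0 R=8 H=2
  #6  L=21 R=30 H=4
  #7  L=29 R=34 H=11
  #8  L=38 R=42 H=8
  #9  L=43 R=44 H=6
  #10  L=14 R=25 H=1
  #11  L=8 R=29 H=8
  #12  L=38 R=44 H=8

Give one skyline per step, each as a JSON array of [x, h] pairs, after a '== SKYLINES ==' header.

== SKYLINES ==
[[44,6],[46,0]]
[[21,8],[22,0],[44,6],[46,0]]
[[21,8],[22,6],[30,0],[44,6],[46,0]]
[[21,8],[22,6],[30,0],[44,6],[49,0]]
[[0,2],[8,0],[21,8],[22,6],[30,0],[44,6],[49,0]]
[[0,2],[8,0],[21,8],[22,6],[30,0],[44,6],[49,0]]
[[0,2],[8,0],[21,8],[22,6],[29,11],[34,0],[44,6],[49,0]]
[[0,2],[8,0],[21,8],[22,6],[29,11],[34,0],[38,8],[42,0],[44,6],[49,0]]
[[0,2],[8,0],[21,8],[22,6],[29,11],[34,0],[38,8],[42,0],[43,6],[49,0]]
[[0,2],[8,0],[14,1],[21,8],[22,6],[29,11],[34,0],[38,8],[42,0],[43,6],[49,0]]
[[0,2],[8,8],[29,11],[34,0],[38,8],[42,0],[43,6],[49,0]]
[[0,2],[8,8],[29,11],[34,0],[38,8],[44,6],[49,0]]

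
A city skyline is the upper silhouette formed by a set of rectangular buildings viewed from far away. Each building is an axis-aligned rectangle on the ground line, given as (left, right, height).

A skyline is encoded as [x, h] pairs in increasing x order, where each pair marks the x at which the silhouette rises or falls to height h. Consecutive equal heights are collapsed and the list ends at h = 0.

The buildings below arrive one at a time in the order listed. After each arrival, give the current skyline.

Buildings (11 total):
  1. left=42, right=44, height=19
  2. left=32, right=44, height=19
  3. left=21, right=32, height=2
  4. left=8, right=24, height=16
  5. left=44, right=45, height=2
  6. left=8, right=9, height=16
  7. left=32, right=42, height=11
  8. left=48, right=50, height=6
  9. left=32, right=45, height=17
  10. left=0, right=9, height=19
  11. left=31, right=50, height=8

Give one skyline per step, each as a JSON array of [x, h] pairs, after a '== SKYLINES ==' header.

== SKYLINES ==
[[42,19],[44,0]]
[[32,19],[44,0]]
[[21,2],[32,19],[44,0]]
[[8,16],[24,2],[32,19],[44,0]]
[[8,16],[24,2],[32,19],[44,2],[45,0]]
[[8,16],[24,2],[32,19],[44,2],[45,0]]
[[8,16],[24,2],[32,19],[44,2],[45,0]]
[[8,16],[24,2],[32,19],[44,2],[45,0],[48,6],[50,0]]
[[8,16],[24,2],[32,19],[44,17],[45,0],[48,6],[50,0]]
[[0,19],[9,16],[24,2],[32,19],[44,17],[45,0],[48,6],[50,0]]
[[0,19],[9,16],[24,2],[31,8],[32,19],[44,17],[45,8],[50,0]]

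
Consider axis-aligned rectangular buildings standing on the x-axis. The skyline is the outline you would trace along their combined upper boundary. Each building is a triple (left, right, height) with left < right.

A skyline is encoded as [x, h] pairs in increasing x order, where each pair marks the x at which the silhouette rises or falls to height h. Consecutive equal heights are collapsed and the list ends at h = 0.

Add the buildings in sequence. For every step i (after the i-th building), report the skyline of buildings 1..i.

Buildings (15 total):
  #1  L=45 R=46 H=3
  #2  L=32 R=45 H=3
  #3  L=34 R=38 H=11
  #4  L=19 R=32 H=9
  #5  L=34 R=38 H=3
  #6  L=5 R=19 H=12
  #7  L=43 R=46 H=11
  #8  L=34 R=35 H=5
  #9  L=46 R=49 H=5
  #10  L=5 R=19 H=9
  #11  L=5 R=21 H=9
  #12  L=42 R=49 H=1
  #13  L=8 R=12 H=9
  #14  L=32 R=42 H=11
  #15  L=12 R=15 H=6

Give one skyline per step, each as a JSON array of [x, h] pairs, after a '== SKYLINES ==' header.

== SKYLINES ==
[[45,3],[46,0]]
[[32,3],[46,0]]
[[32,3],[34,11],[38,3],[46,0]]
[[19,9],[32,3],[34,11],[38,3],[46,0]]
[[19,9],[32,3],[34,11],[38,3],[46,0]]
[[5,12],[19,9],[32,3],[34,11],[38,3],[46,0]]
[[5,12],[19,9],[32,3],[34,11],[38,3],[43,11],[46,0]]
[[5,12],[19,9],[32,3],[34,11],[38,3],[43,11],[46,0]]
[[5,12],[19,9],[32,3],[34,11],[38,3],[43,11],[46,5],[49,0]]
[[5,12],[19,9],[32,3],[34,11],[38,3],[43,11],[46,5],[49,0]]
[[5,12],[19,9],[32,3],[34,11],[38,3],[43,11],[46,5],[49,0]]
[[5,12],[19,9],[32,3],[34,11],[38,3],[43,11],[46,5],[49,0]]
[[5,12],[19,9],[32,3],[34,11],[38,3],[43,11],[46,5],[49,0]]
[[5,12],[19,9],[32,11],[42,3],[43,11],[46,5],[49,0]]
[[5,12],[19,9],[32,11],[42,3],[43,11],[46,5],[49,0]]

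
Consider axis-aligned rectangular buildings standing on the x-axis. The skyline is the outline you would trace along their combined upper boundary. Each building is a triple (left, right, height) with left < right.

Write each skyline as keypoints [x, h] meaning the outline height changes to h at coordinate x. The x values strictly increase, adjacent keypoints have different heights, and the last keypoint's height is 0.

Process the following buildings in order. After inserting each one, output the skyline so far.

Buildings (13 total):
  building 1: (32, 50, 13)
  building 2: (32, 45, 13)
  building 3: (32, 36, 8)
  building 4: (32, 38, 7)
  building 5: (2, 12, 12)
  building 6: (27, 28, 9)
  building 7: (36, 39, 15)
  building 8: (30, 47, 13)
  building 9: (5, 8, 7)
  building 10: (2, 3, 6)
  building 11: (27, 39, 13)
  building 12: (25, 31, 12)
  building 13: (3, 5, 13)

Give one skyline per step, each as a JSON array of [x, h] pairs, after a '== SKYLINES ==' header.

== SKYLINES ==
[[32,13],[50,0]]
[[32,13],[50,0]]
[[32,13],[50,0]]
[[32,13],[50,0]]
[[2,12],[12,0],[32,13],[50,0]]
[[2,12],[12,0],[27,9],[28,0],[32,13],[50,0]]
[[2,12],[12,0],[27,9],[28,0],[32,13],[36,15],[39,13],[50,0]]
[[2,12],[12,0],[27,9],[28,0],[30,13],[36,15],[39,13],[50,0]]
[[2,12],[12,0],[27,9],[28,0],[30,13],[36,15],[39,13],[50,0]]
[[2,12],[12,0],[27,9],[28,0],[30,13],[36,15],[39,13],[50,0]]
[[2,12],[12,0],[27,13],[36,15],[39,13],[50,0]]
[[2,12],[12,0],[25,12],[27,13],[36,15],[39,13],[50,0]]
[[2,12],[3,13],[5,12],[12,0],[25,12],[27,13],[36,15],[39,13],[50,0]]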